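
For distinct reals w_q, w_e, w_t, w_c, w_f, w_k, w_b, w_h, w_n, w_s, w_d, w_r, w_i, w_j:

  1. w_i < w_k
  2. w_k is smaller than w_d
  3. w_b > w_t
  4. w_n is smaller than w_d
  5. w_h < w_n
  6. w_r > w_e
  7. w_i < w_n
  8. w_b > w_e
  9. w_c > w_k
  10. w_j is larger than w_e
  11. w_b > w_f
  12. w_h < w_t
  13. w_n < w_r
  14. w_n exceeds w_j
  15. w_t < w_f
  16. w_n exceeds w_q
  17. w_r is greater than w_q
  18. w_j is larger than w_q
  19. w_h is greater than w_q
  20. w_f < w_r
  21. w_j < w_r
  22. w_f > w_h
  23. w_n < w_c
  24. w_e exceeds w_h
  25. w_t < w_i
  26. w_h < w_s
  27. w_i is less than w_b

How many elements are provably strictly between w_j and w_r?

1

Chaining upward from w_j reaches: w_n, w_d, w_c.
Chaining downward from w_r reaches: w_q, w_h, w_t, w_f, w_e, w_i, w_n.
Strictly between w_j and w_r are those in both lists: w_n — 1 element.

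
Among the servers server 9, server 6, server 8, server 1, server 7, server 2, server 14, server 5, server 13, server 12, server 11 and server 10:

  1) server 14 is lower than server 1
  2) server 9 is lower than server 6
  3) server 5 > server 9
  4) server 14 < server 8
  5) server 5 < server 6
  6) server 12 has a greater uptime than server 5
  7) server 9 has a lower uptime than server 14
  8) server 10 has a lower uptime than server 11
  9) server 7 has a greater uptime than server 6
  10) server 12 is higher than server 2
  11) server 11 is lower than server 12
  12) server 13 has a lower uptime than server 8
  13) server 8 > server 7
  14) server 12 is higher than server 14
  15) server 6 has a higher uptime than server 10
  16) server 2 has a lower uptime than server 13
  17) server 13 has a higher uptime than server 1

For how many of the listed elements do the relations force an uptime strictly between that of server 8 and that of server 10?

The relations place server 10 below server 8. An element lies strictly between them when it is forced above server 10 and also forced below server 8.
Above server 10: {server 11, server 6, server 7, server 12}. Below server 8: {server 9, server 2, server 5, server 6, server 14, server 7, server 1, server 13}.
Intersection: {server 6, server 7} — 2.

2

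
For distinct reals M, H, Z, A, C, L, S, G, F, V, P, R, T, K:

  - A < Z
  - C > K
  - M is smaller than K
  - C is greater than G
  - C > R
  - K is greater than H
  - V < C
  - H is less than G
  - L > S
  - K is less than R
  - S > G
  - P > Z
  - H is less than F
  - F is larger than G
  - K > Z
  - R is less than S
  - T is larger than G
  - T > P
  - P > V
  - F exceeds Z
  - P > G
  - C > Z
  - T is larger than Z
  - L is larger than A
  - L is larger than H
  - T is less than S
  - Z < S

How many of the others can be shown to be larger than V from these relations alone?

The elements the relations force above V are P, T, S, C, L — no chain reaches any other.
That is 5.

5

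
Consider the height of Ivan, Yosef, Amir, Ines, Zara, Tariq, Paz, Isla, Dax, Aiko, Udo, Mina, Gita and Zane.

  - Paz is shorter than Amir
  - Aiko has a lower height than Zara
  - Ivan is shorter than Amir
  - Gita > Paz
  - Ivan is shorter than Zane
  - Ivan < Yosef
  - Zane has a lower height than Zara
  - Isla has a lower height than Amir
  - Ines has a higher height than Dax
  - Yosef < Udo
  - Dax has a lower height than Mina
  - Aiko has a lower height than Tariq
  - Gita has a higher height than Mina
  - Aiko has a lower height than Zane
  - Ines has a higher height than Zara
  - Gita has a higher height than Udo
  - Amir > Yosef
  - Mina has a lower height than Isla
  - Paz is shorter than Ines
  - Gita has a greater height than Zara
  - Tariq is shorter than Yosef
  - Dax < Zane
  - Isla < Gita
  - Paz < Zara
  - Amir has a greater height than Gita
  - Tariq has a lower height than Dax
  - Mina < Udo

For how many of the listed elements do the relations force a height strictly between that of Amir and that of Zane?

2

The relations place Zane below Amir. An element lies strictly between them when it is forced above Zane and also forced below Amir.
Above Zane: {Zara, Ines, Gita}. Below Amir: {Aiko, Tariq, Ivan, Paz, Dax, Yosef, Mina, Udo, Isla, Zara, Gita}.
Intersection: {Zara, Gita} — 2.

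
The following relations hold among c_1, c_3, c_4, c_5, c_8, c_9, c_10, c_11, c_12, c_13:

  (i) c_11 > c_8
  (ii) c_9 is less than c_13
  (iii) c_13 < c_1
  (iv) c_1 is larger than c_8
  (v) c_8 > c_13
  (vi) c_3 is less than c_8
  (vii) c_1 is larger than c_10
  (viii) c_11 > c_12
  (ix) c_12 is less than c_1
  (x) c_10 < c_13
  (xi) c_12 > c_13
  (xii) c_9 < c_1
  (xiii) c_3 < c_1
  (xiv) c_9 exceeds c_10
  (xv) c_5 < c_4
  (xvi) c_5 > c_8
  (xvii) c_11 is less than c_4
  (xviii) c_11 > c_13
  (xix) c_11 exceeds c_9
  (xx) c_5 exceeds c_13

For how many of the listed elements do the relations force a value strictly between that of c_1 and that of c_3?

Chaining upward from c_3 reaches: c_8, c_11, c_5, c_4.
Chaining downward from c_1 reaches: c_10, c_9, c_13, c_8, c_12.
Strictly between c_3 and c_1 are those in both lists: c_8 — 1 element.

1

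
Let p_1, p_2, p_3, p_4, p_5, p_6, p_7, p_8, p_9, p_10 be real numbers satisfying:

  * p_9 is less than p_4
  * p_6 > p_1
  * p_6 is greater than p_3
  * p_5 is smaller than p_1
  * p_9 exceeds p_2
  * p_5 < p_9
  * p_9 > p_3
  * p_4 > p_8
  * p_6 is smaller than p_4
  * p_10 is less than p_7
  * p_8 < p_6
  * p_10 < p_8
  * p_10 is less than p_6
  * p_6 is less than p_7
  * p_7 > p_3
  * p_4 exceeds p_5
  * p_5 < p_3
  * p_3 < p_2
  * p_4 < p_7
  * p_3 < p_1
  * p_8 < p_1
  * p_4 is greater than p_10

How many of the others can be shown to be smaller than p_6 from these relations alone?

5

Directly below p_6: p_10, p_8, p_3, p_1.
One step further: p_5 (5 so far).
Nothing else is reachable below p_6; 5 in all.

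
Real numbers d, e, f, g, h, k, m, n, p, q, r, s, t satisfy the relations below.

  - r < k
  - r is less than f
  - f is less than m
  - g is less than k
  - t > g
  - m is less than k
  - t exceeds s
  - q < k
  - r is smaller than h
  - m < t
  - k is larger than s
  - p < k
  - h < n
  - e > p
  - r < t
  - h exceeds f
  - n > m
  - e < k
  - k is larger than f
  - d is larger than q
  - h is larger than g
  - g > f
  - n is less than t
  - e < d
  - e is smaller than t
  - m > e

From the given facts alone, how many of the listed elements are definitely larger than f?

Directly above f: g, h, m, k.
One step further: n, t (6 so far).
No other element is forced above f by the given relations, so the count is 6.

6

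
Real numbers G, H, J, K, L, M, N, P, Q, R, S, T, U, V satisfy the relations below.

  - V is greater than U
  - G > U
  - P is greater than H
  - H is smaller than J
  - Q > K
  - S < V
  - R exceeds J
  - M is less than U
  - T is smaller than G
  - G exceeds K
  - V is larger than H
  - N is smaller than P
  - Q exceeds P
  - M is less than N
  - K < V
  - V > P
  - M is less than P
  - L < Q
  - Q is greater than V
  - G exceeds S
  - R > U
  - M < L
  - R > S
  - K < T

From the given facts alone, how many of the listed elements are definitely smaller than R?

5

From R the given relations immediately reach J, S, U.
From those, M, H — 5 in total.
No other element is forced below R by the given relations, so the count is 5.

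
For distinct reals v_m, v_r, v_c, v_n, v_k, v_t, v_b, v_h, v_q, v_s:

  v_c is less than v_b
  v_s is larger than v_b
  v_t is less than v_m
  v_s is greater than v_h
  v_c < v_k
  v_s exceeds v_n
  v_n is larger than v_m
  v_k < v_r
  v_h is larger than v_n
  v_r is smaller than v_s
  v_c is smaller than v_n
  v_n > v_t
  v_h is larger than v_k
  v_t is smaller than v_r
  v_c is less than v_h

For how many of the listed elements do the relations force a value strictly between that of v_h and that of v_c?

2

Chaining upward from v_c reaches: v_b, v_k, v_n, v_r, v_s.
Chaining downward from v_h reaches: v_t, v_m, v_k, v_n.
Strictly between v_c and v_h are those in both lists: v_k, v_n — 2 elements.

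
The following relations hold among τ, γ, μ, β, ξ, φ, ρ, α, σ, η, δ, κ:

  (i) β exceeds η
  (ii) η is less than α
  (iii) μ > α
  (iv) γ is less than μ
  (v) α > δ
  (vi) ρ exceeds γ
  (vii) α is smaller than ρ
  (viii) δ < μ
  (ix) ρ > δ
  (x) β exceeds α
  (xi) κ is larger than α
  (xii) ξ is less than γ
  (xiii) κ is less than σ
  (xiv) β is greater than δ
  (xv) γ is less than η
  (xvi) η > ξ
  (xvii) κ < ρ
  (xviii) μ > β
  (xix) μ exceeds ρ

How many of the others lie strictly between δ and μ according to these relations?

The relations place δ below μ. An element lies strictly between them when it is forced above δ and also forced below μ.
Above δ: {α, κ, ρ, β, σ}. Below μ: {ξ, γ, η, α, κ, ρ, β}.
Intersection: {α, κ, ρ, β} — 4.

4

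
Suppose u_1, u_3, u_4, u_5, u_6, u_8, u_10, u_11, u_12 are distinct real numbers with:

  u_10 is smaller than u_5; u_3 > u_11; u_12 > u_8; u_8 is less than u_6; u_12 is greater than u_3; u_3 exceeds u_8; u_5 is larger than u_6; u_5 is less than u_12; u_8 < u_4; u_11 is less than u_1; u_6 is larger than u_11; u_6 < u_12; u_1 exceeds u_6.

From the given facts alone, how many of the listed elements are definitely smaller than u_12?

6

The elements the relations force below u_12 are u_8, u_11, u_10, u_6, u_5, u_3 — no chain reaches any other.
That is 6.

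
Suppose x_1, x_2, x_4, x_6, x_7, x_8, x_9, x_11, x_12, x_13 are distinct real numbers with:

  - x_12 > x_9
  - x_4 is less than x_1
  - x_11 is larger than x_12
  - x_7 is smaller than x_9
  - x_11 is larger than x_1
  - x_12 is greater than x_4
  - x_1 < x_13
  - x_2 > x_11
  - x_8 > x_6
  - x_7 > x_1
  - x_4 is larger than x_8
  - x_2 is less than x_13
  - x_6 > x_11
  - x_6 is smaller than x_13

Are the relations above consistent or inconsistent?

inconsistent

Chaining the given relations yields x_6 < x_8 < x_4 < x_1 < x_7 < x_9 < x_12 < x_11, so x_6 < x_11. But one relation states x_11 < x_6. These cannot both hold.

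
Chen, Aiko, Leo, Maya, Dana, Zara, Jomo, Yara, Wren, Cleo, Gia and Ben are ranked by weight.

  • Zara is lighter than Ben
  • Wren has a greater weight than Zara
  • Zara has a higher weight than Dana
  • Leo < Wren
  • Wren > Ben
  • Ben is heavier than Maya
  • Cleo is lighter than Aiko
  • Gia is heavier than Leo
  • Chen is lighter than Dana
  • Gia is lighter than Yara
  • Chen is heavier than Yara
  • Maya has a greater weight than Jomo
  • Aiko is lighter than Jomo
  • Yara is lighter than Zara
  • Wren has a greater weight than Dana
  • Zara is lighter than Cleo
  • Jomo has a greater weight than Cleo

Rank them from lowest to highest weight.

Leo < Gia < Yara < Chen < Dana < Zara < Cleo < Aiko < Jomo < Maya < Ben < Wren

Nothing is placed below Leo, so it is least; from there Leo < Gia; Gia < Yara; Yara < Chen; Chen < Dana; Dana < Zara; Zara < Cleo; Cleo < Aiko; Aiko < Jomo; Jomo < Maya; Maya < Ben; Ben < Wren, each given directly.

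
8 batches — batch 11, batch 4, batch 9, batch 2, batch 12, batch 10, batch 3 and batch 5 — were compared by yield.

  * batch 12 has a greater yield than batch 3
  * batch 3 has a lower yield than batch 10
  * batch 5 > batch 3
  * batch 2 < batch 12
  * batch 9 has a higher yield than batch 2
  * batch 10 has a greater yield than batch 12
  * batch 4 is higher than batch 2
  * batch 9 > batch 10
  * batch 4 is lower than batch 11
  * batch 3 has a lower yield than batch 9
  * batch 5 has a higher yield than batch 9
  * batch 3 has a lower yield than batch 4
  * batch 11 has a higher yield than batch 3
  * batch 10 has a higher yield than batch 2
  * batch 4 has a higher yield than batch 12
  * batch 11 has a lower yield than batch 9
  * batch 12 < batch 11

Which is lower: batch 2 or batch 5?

batch 2

The relevant relations are batch 2 < batch 12; batch 12 < batch 4; batch 4 < batch 11; batch 11 < batch 9; batch 9 < batch 5.
Together: batch 2 < batch 12 < batch 4 < batch 11 < batch 9 < batch 5.
So batch 2 < batch 5; batch 2 is the lower of the two.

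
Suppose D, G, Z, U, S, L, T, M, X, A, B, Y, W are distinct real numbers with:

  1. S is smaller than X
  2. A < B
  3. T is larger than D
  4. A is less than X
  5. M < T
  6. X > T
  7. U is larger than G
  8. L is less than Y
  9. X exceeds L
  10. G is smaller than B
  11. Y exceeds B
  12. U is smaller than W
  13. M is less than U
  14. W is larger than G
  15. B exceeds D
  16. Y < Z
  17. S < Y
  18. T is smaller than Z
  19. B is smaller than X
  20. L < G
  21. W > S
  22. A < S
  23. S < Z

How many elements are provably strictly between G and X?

The relations place G below X. An element lies strictly between them when it is forced above G and also forced below X.
Above G: {U, B, Y, W, Z}. Below X: {L, A, M, S, D, T, B}.
Intersection: {B} — 1.

1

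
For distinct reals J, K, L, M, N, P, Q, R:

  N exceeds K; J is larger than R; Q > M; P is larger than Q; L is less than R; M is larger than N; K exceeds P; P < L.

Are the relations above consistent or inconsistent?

Chaining the given relations yields K < N < M < Q < P, so K < P. But one relation states P < K. These cannot both hold.

inconsistent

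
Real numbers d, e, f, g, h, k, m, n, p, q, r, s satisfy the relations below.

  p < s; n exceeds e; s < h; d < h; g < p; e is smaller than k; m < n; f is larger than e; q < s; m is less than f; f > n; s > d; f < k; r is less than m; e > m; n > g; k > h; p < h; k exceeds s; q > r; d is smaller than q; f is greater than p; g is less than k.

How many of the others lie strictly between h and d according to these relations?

2

Chaining upward from d reaches: q, s, k.
Chaining downward from h reaches: g, p, r, q, s.
Strictly between d and h are those in both lists: q, s — 2 elements.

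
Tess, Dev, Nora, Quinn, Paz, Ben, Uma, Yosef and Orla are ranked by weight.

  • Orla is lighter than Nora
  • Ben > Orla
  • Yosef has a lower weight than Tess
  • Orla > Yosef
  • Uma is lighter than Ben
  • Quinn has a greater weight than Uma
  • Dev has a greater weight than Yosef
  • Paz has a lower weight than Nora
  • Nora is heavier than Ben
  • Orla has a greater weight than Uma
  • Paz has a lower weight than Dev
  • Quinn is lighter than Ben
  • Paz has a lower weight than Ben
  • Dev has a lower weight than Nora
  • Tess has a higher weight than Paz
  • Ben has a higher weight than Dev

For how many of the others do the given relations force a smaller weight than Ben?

From Ben the given relations immediately reach Paz, Uma, Quinn, Dev, Orla.
From those, Yosef — 6 in total.
No other element is forced below Ben by the given relations, so the count is 6.

6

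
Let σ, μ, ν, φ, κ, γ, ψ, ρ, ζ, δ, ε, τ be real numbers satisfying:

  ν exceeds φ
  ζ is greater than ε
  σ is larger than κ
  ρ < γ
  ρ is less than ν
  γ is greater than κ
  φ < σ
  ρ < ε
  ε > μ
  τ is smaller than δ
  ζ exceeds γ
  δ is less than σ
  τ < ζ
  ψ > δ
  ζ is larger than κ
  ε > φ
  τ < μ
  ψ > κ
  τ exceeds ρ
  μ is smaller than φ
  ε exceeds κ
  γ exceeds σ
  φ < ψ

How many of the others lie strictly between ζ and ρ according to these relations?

The relations place ρ below ζ. An element lies strictly between them when it is forced above ρ and also forced below ζ.
Above ρ: {τ, δ, μ, φ, ν, σ, γ, ψ, ε}. Below ζ: {τ, δ, κ, μ, φ, σ, γ, ε}.
Intersection: {τ, δ, μ, φ, σ, γ, ε} — 7.

7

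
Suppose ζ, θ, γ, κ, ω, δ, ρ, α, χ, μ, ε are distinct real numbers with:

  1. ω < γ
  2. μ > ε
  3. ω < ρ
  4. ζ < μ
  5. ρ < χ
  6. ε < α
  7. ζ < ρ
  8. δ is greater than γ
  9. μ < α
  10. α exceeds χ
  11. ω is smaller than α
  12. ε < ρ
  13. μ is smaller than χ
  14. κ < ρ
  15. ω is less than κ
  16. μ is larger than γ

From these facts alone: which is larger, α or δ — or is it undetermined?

undetermined

Following every chain through α: below α we get ζ, ω, ε, κ, γ, μ, ρ, χ.
δ is not reached, and no chain runs the other way from δ to α.
So the given relations leave the order of α and δ undetermined.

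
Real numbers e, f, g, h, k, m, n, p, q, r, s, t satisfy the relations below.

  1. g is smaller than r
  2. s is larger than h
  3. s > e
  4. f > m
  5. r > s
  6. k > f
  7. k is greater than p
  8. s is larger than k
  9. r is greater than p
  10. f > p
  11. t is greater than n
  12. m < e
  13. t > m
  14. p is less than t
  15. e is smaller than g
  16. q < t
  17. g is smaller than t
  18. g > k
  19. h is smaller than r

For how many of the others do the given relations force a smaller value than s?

6

Directly below s: h, e, k.
One step further: p, m, f (6 so far).
Nothing else is reachable below s; 6 in all.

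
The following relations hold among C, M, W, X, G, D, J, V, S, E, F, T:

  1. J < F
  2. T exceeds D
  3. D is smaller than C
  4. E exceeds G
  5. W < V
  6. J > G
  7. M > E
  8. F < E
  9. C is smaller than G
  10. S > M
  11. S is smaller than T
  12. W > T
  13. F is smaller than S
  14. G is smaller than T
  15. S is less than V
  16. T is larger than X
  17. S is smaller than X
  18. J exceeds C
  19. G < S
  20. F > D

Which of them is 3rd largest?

Piecing the relations together gives one ordering: D < C < G < J < F < E < M < S < X < T < W < V.
Counting 3 from the largest end gives T.

T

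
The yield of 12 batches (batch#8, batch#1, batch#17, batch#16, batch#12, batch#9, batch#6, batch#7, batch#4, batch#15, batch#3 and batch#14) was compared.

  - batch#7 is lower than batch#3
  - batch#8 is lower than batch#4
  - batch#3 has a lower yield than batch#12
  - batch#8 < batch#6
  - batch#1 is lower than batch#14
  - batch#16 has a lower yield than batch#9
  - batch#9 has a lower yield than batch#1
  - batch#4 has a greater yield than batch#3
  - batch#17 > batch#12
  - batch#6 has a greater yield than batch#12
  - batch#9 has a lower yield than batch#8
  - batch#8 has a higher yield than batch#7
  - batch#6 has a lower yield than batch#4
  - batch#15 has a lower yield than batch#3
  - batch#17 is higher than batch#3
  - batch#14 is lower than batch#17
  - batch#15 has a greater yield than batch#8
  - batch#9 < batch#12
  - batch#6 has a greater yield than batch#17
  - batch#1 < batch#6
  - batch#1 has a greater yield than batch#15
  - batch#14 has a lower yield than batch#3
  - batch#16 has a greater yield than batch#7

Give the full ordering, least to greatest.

batch#7 < batch#16 < batch#9 < batch#8 < batch#15 < batch#1 < batch#14 < batch#3 < batch#12 < batch#17 < batch#6 < batch#4

Nothing is placed below batch#7, so it is least; from there batch#7 < batch#16; batch#16 < batch#9; batch#9 < batch#8; batch#8 < batch#15; batch#15 < batch#1; batch#1 < batch#14; batch#14 < batch#3; batch#3 < batch#12; batch#12 < batch#17; batch#17 < batch#6; batch#6 < batch#4, each given directly.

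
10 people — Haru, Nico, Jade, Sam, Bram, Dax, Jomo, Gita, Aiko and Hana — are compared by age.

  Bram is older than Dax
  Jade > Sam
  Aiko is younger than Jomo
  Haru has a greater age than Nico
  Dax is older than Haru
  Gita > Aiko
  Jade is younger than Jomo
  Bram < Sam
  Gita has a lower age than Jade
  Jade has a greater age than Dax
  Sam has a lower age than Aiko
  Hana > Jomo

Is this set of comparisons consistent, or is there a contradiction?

consistent

The single ordering Nico < Haru < Dax < Bram < Sam < Aiko < Gita < Jade < Jomo < Hana satisfies every listed relation, so no contradiction arises.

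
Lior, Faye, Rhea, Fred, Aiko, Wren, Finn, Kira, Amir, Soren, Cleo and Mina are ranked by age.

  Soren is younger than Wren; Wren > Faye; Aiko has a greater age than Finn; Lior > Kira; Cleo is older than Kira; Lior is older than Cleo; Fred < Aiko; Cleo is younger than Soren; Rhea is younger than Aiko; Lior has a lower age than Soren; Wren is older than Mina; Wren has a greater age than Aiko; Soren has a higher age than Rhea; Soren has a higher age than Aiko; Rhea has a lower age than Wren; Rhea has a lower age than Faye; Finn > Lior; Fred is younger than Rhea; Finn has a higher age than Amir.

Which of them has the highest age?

Chaining downward from Wren: directly below it, Rhea, Mina, Faye, Aiko, Soren; then Fred, Cleo, Lior, Finn; then Kira, Amir.
That covers every other element, and nothing is given above Wren, so Wren is the highest age.

Wren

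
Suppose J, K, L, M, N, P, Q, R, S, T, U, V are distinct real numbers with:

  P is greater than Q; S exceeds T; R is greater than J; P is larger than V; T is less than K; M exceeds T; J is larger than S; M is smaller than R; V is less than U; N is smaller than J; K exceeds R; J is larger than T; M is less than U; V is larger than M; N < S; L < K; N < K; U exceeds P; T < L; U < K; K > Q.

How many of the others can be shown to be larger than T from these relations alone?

From T the given relations immediately reach M, S, J, L, K.
From those, V, R, U — 8 in total.
From those, P — 9 in total.
Nothing else is reachable above T; 9 in all.

9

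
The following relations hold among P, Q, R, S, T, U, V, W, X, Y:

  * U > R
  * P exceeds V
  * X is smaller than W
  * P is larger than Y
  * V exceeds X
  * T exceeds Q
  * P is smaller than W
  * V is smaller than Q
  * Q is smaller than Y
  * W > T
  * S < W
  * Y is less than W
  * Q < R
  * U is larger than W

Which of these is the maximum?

X is not greatest since X < V; S is not greatest since S < W; V is not greatest since V < Q; Q is not greatest since Q < T; T is not greatest since T < W; Y is not greatest since Y < W; P is not greatest since P < W; R is not greatest since R < U; W is not greatest since W < U.
Only U has nothing above it, so U is the maximum.

U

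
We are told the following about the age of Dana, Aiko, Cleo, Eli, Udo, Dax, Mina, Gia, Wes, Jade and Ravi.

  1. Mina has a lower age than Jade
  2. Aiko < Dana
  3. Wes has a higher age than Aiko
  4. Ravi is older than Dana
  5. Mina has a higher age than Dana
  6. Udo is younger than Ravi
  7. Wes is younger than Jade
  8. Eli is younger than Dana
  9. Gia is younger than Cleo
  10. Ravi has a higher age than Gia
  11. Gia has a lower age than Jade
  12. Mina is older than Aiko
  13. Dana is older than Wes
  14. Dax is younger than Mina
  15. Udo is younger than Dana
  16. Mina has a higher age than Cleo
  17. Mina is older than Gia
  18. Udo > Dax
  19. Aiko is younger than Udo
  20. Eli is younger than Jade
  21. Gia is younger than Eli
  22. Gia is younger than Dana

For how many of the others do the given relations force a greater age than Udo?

4

The elements the relations force above Udo are Dana, Ravi, Mina, Jade — no chain reaches any other.
That is 4.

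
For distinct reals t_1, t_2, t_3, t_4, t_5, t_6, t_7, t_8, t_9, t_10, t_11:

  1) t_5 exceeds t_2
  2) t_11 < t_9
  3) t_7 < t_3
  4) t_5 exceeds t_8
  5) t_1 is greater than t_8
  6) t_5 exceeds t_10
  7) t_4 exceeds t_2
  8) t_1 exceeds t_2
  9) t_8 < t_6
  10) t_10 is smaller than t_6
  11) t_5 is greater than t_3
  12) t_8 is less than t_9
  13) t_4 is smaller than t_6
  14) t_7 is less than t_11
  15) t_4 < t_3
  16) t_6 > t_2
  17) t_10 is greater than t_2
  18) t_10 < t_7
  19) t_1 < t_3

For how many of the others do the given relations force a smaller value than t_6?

4

The elements the relations force below t_6 are t_2, t_10, t_8, t_4 — no chain reaches any other.
That is 4.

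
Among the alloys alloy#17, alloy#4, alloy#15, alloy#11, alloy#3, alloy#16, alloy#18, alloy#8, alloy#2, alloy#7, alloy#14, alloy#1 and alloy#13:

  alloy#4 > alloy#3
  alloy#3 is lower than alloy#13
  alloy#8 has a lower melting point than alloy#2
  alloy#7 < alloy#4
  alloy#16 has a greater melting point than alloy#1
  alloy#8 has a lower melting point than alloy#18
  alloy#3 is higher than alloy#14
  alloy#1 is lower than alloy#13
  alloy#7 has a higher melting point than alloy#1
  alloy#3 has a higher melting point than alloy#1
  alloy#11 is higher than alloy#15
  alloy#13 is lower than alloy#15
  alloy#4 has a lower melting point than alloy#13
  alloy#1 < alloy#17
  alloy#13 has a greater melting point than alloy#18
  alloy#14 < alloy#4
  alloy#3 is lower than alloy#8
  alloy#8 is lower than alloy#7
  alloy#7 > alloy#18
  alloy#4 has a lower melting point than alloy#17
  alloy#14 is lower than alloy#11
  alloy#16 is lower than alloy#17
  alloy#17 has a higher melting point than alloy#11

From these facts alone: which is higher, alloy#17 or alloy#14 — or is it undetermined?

alloy#14 < alloy#3 and alloy#3 < alloy#8 give alloy#14 < alloy#8.
With alloy#8 < alloy#18: alloy#14 < alloy#3 < alloy#8 < alloy#18.
Then alloy#18 < alloy#7 extends the chain to alloy#7.
Then alloy#7 < alloy#4 extends the chain to alloy#4.
Then alloy#4 < alloy#13 extends the chain to alloy#13.
With alloy#13 < alloy#15: alloy#14 < alloy#3 < alloy#8 < alloy#18 < alloy#7 < alloy#4 < alloy#13 < alloy#15.
Then alloy#15 < alloy#11 extends the chain to alloy#11.
With alloy#11 < alloy#17: alloy#14 < alloy#3 < alloy#8 < alloy#18 < alloy#7 < alloy#4 < alloy#13 < alloy#15 < alloy#11 < alloy#17.
So alloy#17 is higher.

alloy#17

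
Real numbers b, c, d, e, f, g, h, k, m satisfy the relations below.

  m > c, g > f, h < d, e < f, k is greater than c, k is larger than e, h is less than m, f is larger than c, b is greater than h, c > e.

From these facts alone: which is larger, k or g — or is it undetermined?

Following every chain through g: below g we get e, c, f.
k is not reached, and no chain runs the other way from k to g.
So the given relations leave the order of g and k undetermined.

undetermined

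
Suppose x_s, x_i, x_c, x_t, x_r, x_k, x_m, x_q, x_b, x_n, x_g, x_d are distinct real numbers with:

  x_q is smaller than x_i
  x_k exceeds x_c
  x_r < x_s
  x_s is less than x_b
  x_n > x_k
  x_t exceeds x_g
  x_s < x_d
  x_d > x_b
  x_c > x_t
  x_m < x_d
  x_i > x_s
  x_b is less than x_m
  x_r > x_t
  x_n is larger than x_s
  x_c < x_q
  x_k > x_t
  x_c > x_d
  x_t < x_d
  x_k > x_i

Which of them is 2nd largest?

Piecing the relations together gives one ordering: x_g < x_t < x_r < x_s < x_b < x_m < x_d < x_c < x_q < x_i < x_k < x_n.
The 2nd largest is x_k.

x_k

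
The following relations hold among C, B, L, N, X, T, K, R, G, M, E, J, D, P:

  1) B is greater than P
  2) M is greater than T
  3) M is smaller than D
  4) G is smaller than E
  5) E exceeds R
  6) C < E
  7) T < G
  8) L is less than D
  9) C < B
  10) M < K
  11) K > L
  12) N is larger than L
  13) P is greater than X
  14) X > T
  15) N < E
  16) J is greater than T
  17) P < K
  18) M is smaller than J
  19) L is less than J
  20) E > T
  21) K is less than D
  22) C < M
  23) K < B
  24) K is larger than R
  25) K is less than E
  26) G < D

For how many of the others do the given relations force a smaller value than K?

7

The elements the relations force below K are C, T, L, R, X, P, M — no chain reaches any other.
That is 7.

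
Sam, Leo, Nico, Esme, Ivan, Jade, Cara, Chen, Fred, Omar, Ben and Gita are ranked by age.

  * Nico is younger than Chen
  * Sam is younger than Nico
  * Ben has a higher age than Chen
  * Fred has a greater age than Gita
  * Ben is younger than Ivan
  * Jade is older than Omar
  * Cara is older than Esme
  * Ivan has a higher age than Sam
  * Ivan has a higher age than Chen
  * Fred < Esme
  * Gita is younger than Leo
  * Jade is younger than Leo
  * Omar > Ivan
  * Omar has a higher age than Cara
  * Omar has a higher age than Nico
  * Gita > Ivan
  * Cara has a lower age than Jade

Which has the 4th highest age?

Cara

The consecutive relations fix a unique order: Sam < Nico < Chen < Ben < Ivan < Gita < Fred < Esme < Cara < Omar < Jade < Leo.
Counting 4 from the largest end gives Cara.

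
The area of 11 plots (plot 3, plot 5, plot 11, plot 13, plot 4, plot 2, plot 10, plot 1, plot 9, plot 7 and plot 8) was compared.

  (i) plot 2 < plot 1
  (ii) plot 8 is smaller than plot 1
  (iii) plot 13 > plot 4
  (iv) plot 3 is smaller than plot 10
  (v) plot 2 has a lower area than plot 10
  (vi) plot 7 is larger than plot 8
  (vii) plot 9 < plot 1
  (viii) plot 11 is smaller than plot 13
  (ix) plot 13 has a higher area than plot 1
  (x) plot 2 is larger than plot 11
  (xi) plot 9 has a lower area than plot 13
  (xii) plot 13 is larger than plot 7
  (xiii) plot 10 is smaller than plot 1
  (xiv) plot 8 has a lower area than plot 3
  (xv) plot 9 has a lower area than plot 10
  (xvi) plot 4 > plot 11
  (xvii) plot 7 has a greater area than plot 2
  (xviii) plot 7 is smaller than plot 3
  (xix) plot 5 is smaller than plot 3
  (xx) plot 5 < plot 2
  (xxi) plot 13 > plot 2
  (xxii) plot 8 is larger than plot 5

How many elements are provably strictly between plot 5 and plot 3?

3

The relations place plot 5 below plot 3. An element lies strictly between them when it is forced above plot 5 and also forced below plot 3.
Above plot 5: {plot 8, plot 2, plot 7, plot 10, plot 1, plot 13}. Below plot 3: {plot 11, plot 8, plot 2, plot 7}.
Intersection: {plot 8, plot 2, plot 7} — 3.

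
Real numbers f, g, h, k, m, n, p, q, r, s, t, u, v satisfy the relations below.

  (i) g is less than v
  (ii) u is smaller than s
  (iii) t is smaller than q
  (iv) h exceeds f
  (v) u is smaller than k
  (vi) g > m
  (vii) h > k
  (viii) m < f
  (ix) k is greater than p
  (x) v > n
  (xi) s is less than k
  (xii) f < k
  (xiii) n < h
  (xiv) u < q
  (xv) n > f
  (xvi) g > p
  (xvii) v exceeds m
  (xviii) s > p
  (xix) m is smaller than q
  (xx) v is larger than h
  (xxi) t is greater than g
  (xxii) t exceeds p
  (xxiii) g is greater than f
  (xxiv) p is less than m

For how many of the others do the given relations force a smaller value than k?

The elements the relations force below k are p, u, s, m, f — no chain reaches any other.
That is 5.

5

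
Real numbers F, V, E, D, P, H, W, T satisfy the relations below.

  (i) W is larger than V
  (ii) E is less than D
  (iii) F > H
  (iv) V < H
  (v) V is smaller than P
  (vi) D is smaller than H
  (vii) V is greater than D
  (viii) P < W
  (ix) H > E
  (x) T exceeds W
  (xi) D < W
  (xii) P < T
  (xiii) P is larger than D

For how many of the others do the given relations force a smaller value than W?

From W the given relations immediately reach D, V, P.
From those, E — 4 in total.
No other element is forced below W by the given relations, so the count is 4.

4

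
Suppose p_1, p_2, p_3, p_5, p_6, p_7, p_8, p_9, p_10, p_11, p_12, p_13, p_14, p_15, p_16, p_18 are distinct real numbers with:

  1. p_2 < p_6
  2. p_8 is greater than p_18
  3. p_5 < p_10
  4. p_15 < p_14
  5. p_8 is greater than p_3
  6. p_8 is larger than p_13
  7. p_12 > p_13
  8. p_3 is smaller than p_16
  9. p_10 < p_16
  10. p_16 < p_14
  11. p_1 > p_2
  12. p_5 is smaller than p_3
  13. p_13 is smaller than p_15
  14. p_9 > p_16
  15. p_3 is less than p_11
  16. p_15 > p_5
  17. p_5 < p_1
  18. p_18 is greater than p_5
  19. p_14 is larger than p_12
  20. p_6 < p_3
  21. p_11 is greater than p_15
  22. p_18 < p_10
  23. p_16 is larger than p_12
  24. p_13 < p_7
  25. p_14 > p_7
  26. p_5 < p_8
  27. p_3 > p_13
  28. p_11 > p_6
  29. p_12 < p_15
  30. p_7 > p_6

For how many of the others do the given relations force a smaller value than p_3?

The elements the relations force below p_3 are p_2, p_6, p_5, p_13 — no chain reaches any other.
That is 4.

4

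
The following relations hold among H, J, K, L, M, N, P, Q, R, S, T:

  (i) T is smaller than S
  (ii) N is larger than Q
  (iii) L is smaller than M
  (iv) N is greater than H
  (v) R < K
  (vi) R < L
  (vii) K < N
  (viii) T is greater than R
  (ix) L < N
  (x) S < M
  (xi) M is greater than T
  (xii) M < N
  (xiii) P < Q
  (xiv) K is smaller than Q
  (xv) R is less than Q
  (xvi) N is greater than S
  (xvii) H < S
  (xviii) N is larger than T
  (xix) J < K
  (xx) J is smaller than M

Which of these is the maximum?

Chaining downward from N: directly below it, H, T, K, L, Q, S, M; then R, J, P.
That covers every other element, and nothing is given above N, so N is the maximum.

N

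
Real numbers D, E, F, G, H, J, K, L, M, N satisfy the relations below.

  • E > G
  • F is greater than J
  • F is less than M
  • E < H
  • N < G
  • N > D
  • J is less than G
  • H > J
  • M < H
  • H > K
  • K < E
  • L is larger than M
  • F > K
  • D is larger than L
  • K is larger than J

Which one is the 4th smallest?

M

The consecutive relations fix a unique order: J < K < F < M < L < D < N < G < E < H.
Counting 4 from the smallest end gives M.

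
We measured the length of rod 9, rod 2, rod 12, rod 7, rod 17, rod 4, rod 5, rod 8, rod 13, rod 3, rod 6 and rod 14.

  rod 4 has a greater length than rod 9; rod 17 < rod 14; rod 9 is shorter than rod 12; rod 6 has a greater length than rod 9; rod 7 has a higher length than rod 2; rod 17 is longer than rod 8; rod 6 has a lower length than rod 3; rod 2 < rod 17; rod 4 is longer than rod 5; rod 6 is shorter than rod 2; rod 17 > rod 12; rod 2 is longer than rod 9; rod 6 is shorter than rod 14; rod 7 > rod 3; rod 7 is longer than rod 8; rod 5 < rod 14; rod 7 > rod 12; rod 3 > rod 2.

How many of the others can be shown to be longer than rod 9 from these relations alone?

8

From rod 9 the given relations immediately reach rod 6, rod 4, rod 2, rod 12.
From those, rod 17, rod 14, rod 3, rod 7 — 8 in total.
No other element is forced above rod 9 by the given relations, so the count is 8.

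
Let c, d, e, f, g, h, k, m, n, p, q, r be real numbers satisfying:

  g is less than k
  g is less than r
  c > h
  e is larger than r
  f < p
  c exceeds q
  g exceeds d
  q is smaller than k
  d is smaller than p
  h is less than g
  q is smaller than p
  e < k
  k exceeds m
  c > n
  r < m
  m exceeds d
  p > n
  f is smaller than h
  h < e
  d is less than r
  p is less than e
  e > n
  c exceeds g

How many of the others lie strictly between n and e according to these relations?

1

The relations place n below e. An element lies strictly between them when it is forced above n and also forced below e.
Above n: {p, k, c}. Below e: {d, q, f, h, g, p, r}.
Intersection: {p} — 1.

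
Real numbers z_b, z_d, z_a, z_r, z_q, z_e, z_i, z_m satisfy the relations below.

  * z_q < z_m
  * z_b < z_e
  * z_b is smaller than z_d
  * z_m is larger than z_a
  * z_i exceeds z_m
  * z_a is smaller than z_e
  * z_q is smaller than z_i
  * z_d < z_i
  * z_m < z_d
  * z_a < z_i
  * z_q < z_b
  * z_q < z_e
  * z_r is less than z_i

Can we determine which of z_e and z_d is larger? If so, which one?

undetermined

Following every chain through z_e: below z_e we get z_q, z_a, z_b.
z_d is not reached, and no chain runs the other way from z_d to z_e.
So the given relations leave the order of z_e and z_d undetermined.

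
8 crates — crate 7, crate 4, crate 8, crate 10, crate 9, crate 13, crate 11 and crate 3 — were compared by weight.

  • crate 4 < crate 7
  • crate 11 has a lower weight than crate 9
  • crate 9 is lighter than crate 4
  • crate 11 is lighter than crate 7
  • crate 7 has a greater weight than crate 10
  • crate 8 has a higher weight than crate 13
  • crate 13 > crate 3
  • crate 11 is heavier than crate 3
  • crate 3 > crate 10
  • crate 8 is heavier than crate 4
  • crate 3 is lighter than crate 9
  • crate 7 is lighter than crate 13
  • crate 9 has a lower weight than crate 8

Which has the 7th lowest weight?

crate 13

Chaining the given pairs: crate 10 < crate 3 < crate 11 < crate 9 < crate 4 < crate 7 < crate 13 < crate 8.
The 7th smallest is crate 13.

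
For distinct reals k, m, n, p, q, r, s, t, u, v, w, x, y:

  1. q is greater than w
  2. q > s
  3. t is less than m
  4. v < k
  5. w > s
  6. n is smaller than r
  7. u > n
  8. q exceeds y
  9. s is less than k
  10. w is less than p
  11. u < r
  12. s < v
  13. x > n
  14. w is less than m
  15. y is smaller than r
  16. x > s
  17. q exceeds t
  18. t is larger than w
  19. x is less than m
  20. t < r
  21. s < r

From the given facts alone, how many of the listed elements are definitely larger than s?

9

The elements the relations force above s are w, v, x, t, p, r, q, k, m — no chain reaches any other.
That is 9.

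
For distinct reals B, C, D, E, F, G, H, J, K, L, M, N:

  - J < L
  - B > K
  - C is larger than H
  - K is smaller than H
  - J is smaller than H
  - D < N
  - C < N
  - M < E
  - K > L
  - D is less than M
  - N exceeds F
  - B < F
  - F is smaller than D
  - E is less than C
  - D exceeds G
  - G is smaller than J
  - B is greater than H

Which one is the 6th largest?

Chaining the given pairs: G < J < L < K < H < B < F < D < M < E < C < N.
Counting 6 from the largest end gives F.

F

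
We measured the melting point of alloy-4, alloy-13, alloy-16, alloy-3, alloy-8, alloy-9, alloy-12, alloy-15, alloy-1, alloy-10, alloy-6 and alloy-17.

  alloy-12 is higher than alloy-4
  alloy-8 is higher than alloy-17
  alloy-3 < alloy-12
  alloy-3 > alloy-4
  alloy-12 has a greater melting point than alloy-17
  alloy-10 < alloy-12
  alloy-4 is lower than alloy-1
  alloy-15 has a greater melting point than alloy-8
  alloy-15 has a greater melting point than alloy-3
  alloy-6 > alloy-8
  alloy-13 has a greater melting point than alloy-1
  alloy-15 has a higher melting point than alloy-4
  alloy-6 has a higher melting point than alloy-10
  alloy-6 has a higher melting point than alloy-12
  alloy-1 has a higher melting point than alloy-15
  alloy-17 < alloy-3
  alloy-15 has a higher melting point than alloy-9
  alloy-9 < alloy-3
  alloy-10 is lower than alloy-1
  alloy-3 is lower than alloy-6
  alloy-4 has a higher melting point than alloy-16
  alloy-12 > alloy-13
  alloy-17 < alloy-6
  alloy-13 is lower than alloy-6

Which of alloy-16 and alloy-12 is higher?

alloy-16 < alloy-4 < alloy-3 < alloy-15 < alloy-1 < alloy-13 < alloy-12, by transitivity through alloy-4, alloy-3, alloy-15, alloy-1, alloy-13.
So alloy-16 < alloy-12; alloy-12 is the higher of the two.

alloy-12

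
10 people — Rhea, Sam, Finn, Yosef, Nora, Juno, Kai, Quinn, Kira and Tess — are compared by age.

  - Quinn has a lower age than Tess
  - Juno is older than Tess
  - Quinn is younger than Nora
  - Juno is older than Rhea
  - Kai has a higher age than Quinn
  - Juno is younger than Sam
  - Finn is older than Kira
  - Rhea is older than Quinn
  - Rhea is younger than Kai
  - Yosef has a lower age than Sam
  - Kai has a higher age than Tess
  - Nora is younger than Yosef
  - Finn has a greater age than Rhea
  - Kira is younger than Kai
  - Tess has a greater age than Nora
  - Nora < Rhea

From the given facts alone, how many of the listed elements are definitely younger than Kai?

The elements the relations force below Kai are Quinn, Nora, Rhea, Tess, Kira — no chain reaches any other.
That is 5.

5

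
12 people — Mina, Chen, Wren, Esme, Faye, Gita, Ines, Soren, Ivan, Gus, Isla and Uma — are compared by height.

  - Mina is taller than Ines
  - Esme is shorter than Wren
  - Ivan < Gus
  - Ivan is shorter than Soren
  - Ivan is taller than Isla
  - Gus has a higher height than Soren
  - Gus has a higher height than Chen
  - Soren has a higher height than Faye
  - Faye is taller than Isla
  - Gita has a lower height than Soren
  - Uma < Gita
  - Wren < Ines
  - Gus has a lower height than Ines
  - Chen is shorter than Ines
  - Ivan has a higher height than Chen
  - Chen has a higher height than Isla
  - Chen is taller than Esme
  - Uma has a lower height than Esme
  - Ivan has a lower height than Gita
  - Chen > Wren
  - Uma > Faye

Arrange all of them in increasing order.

Isla < Faye < Uma < Esme < Wren < Chen < Ivan < Gita < Soren < Gus < Ines < Mina

Nothing is placed below Isla, so it is least; from there Isla < Faye; Faye < Uma; Uma < Esme; Esme < Wren; Wren < Chen; Chen < Ivan; Ivan < Gita; Gita < Soren; Soren < Gus; Gus < Ines; Ines < Mina, each given directly.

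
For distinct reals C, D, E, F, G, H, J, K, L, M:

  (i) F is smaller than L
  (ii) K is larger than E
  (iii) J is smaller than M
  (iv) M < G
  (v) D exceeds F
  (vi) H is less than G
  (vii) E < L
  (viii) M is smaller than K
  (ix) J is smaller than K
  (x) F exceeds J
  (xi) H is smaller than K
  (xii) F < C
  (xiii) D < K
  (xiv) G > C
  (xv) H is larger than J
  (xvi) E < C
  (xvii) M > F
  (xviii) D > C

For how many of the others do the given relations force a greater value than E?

5

Directly above E: C, L, K.
One step further: D, G (5 so far).
Nothing else is reachable above E; 5 in all.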